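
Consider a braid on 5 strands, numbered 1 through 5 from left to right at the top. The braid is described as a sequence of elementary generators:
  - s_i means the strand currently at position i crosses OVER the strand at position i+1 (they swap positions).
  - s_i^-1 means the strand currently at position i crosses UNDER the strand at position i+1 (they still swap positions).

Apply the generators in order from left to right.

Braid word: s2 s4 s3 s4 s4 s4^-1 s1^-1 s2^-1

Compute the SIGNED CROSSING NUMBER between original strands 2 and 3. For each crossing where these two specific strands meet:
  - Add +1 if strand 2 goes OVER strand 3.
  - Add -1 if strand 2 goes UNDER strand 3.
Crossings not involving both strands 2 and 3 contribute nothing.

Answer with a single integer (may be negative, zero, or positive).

Gen 1: 2 over 3. Both 2&3? yes. Contrib: +1. Sum: 1
Gen 2: crossing 4x5. Both 2&3? no. Sum: 1
Gen 3: crossing 2x5. Both 2&3? no. Sum: 1
Gen 4: crossing 2x4. Both 2&3? no. Sum: 1
Gen 5: crossing 4x2. Both 2&3? no. Sum: 1
Gen 6: crossing 2x4. Both 2&3? no. Sum: 1
Gen 7: crossing 1x3. Both 2&3? no. Sum: 1
Gen 8: crossing 1x5. Both 2&3? no. Sum: 1

Answer: 1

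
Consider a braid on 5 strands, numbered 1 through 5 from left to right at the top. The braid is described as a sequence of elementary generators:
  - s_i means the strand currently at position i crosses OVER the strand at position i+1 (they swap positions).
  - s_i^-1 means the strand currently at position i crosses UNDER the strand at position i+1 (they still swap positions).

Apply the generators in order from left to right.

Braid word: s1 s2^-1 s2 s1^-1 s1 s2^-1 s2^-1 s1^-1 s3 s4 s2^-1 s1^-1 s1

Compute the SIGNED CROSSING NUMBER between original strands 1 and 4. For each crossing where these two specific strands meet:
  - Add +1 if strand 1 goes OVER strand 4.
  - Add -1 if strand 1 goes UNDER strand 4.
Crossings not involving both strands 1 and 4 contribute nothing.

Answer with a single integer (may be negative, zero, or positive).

Gen 1: crossing 1x2. Both 1&4? no. Sum: 0
Gen 2: crossing 1x3. Both 1&4? no. Sum: 0
Gen 3: crossing 3x1. Both 1&4? no. Sum: 0
Gen 4: crossing 2x1. Both 1&4? no. Sum: 0
Gen 5: crossing 1x2. Both 1&4? no. Sum: 0
Gen 6: crossing 1x3. Both 1&4? no. Sum: 0
Gen 7: crossing 3x1. Both 1&4? no. Sum: 0
Gen 8: crossing 2x1. Both 1&4? no. Sum: 0
Gen 9: crossing 3x4. Both 1&4? no. Sum: 0
Gen 10: crossing 3x5. Both 1&4? no. Sum: 0
Gen 11: crossing 2x4. Both 1&4? no. Sum: 0
Gen 12: 1 under 4. Both 1&4? yes. Contrib: -1. Sum: -1
Gen 13: 4 over 1. Both 1&4? yes. Contrib: -1. Sum: -2

Answer: -2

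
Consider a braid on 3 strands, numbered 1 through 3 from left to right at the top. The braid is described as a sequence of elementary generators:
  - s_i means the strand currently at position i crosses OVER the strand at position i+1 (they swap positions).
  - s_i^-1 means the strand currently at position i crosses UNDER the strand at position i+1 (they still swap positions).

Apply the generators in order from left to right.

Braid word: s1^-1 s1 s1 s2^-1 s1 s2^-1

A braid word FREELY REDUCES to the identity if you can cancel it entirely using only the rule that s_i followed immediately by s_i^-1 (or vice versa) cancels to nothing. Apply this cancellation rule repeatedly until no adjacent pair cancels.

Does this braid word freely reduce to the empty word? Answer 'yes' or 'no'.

Gen 1 (s1^-1): push. Stack: [s1^-1]
Gen 2 (s1): cancels prior s1^-1. Stack: []
Gen 3 (s1): push. Stack: [s1]
Gen 4 (s2^-1): push. Stack: [s1 s2^-1]
Gen 5 (s1): push. Stack: [s1 s2^-1 s1]
Gen 6 (s2^-1): push. Stack: [s1 s2^-1 s1 s2^-1]
Reduced word: s1 s2^-1 s1 s2^-1

Answer: no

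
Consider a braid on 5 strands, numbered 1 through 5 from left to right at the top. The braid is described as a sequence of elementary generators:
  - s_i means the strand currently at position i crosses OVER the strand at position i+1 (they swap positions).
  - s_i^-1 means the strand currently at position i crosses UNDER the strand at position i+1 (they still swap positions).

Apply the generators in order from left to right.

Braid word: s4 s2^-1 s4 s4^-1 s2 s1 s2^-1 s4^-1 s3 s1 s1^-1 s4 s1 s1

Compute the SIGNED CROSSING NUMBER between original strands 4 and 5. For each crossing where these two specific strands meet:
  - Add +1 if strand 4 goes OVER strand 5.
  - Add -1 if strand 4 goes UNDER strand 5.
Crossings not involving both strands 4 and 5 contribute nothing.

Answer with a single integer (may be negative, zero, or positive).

Answer: 0

Derivation:
Gen 1: 4 over 5. Both 4&5? yes. Contrib: +1. Sum: 1
Gen 2: crossing 2x3. Both 4&5? no. Sum: 1
Gen 3: 5 over 4. Both 4&5? yes. Contrib: -1. Sum: 0
Gen 4: 4 under 5. Both 4&5? yes. Contrib: -1. Sum: -1
Gen 5: crossing 3x2. Both 4&5? no. Sum: -1
Gen 6: crossing 1x2. Both 4&5? no. Sum: -1
Gen 7: crossing 1x3. Both 4&5? no. Sum: -1
Gen 8: 5 under 4. Both 4&5? yes. Contrib: +1. Sum: 0
Gen 9: crossing 1x4. Both 4&5? no. Sum: 0
Gen 10: crossing 2x3. Both 4&5? no. Sum: 0
Gen 11: crossing 3x2. Both 4&5? no. Sum: 0
Gen 12: crossing 1x5. Both 4&5? no. Sum: 0
Gen 13: crossing 2x3. Both 4&5? no. Sum: 0
Gen 14: crossing 3x2. Both 4&5? no. Sum: 0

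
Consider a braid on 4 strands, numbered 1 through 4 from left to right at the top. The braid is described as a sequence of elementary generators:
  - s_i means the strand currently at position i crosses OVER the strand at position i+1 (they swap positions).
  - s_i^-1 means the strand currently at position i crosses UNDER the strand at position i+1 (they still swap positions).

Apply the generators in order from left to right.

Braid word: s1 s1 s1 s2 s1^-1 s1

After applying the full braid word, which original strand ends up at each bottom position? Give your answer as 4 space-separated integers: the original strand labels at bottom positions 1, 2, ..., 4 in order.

Gen 1 (s1): strand 1 crosses over strand 2. Perm now: [2 1 3 4]
Gen 2 (s1): strand 2 crosses over strand 1. Perm now: [1 2 3 4]
Gen 3 (s1): strand 1 crosses over strand 2. Perm now: [2 1 3 4]
Gen 4 (s2): strand 1 crosses over strand 3. Perm now: [2 3 1 4]
Gen 5 (s1^-1): strand 2 crosses under strand 3. Perm now: [3 2 1 4]
Gen 6 (s1): strand 3 crosses over strand 2. Perm now: [2 3 1 4]

Answer: 2 3 1 4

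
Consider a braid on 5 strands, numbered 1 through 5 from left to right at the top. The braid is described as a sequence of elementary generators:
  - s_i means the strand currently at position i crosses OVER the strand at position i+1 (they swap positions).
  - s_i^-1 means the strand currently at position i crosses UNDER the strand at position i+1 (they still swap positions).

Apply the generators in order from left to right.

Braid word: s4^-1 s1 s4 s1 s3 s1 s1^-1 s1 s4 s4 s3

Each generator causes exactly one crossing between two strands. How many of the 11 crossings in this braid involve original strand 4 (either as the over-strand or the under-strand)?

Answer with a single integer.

Answer: 4

Derivation:
Gen 1: crossing 4x5. Involves strand 4? yes. Count so far: 1
Gen 2: crossing 1x2. Involves strand 4? no. Count so far: 1
Gen 3: crossing 5x4. Involves strand 4? yes. Count so far: 2
Gen 4: crossing 2x1. Involves strand 4? no. Count so far: 2
Gen 5: crossing 3x4. Involves strand 4? yes. Count so far: 3
Gen 6: crossing 1x2. Involves strand 4? no. Count so far: 3
Gen 7: crossing 2x1. Involves strand 4? no. Count so far: 3
Gen 8: crossing 1x2. Involves strand 4? no. Count so far: 3
Gen 9: crossing 3x5. Involves strand 4? no. Count so far: 3
Gen 10: crossing 5x3. Involves strand 4? no. Count so far: 3
Gen 11: crossing 4x3. Involves strand 4? yes. Count so far: 4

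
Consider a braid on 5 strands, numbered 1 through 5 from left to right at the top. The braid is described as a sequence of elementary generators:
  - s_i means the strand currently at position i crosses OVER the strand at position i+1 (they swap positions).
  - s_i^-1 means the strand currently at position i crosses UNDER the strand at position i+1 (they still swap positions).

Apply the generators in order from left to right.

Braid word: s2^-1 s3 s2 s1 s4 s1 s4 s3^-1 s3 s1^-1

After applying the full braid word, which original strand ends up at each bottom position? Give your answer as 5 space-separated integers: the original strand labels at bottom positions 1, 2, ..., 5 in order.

Gen 1 (s2^-1): strand 2 crosses under strand 3. Perm now: [1 3 2 4 5]
Gen 2 (s3): strand 2 crosses over strand 4. Perm now: [1 3 4 2 5]
Gen 3 (s2): strand 3 crosses over strand 4. Perm now: [1 4 3 2 5]
Gen 4 (s1): strand 1 crosses over strand 4. Perm now: [4 1 3 2 5]
Gen 5 (s4): strand 2 crosses over strand 5. Perm now: [4 1 3 5 2]
Gen 6 (s1): strand 4 crosses over strand 1. Perm now: [1 4 3 5 2]
Gen 7 (s4): strand 5 crosses over strand 2. Perm now: [1 4 3 2 5]
Gen 8 (s3^-1): strand 3 crosses under strand 2. Perm now: [1 4 2 3 5]
Gen 9 (s3): strand 2 crosses over strand 3. Perm now: [1 4 3 2 5]
Gen 10 (s1^-1): strand 1 crosses under strand 4. Perm now: [4 1 3 2 5]

Answer: 4 1 3 2 5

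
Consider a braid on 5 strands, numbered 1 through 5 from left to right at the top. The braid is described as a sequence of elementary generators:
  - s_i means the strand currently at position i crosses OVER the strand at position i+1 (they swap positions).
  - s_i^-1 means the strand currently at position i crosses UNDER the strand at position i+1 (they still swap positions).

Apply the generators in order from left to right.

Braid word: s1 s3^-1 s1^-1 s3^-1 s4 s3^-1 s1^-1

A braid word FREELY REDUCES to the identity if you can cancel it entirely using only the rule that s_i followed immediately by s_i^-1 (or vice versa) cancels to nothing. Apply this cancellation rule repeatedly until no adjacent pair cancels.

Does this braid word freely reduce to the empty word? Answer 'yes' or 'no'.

Answer: no

Derivation:
Gen 1 (s1): push. Stack: [s1]
Gen 2 (s3^-1): push. Stack: [s1 s3^-1]
Gen 3 (s1^-1): push. Stack: [s1 s3^-1 s1^-1]
Gen 4 (s3^-1): push. Stack: [s1 s3^-1 s1^-1 s3^-1]
Gen 5 (s4): push. Stack: [s1 s3^-1 s1^-1 s3^-1 s4]
Gen 6 (s3^-1): push. Stack: [s1 s3^-1 s1^-1 s3^-1 s4 s3^-1]
Gen 7 (s1^-1): push. Stack: [s1 s3^-1 s1^-1 s3^-1 s4 s3^-1 s1^-1]
Reduced word: s1 s3^-1 s1^-1 s3^-1 s4 s3^-1 s1^-1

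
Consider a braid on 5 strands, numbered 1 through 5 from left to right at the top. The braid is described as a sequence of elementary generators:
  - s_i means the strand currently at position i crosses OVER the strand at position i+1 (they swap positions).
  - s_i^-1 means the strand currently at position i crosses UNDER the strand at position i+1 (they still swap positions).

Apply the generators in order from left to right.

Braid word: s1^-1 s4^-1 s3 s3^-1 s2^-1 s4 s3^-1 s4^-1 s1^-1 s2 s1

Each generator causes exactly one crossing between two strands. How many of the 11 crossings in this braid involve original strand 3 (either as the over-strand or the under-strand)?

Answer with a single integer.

Gen 1: crossing 1x2. Involves strand 3? no. Count so far: 0
Gen 2: crossing 4x5. Involves strand 3? no. Count so far: 0
Gen 3: crossing 3x5. Involves strand 3? yes. Count so far: 1
Gen 4: crossing 5x3. Involves strand 3? yes. Count so far: 2
Gen 5: crossing 1x3. Involves strand 3? yes. Count so far: 3
Gen 6: crossing 5x4. Involves strand 3? no. Count so far: 3
Gen 7: crossing 1x4. Involves strand 3? no. Count so far: 3
Gen 8: crossing 1x5. Involves strand 3? no. Count so far: 3
Gen 9: crossing 2x3. Involves strand 3? yes. Count so far: 4
Gen 10: crossing 2x4. Involves strand 3? no. Count so far: 4
Gen 11: crossing 3x4. Involves strand 3? yes. Count so far: 5

Answer: 5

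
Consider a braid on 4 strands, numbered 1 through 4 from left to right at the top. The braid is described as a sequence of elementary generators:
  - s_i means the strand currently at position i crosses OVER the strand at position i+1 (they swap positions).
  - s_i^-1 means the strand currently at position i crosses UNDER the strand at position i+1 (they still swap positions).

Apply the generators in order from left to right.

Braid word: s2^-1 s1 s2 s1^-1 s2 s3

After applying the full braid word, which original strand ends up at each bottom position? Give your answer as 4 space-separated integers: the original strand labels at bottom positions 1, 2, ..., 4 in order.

Gen 1 (s2^-1): strand 2 crosses under strand 3. Perm now: [1 3 2 4]
Gen 2 (s1): strand 1 crosses over strand 3. Perm now: [3 1 2 4]
Gen 3 (s2): strand 1 crosses over strand 2. Perm now: [3 2 1 4]
Gen 4 (s1^-1): strand 3 crosses under strand 2. Perm now: [2 3 1 4]
Gen 5 (s2): strand 3 crosses over strand 1. Perm now: [2 1 3 4]
Gen 6 (s3): strand 3 crosses over strand 4. Perm now: [2 1 4 3]

Answer: 2 1 4 3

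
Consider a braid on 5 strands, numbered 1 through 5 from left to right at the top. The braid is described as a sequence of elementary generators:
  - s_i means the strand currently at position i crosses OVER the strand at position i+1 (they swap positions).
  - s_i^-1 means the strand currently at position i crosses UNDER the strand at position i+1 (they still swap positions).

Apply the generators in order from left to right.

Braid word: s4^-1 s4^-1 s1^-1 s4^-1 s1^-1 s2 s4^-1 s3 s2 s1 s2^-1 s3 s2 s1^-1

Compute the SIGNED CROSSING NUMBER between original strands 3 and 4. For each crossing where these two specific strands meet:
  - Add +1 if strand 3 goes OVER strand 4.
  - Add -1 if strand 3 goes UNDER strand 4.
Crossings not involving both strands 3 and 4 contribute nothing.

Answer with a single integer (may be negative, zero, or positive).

Answer: 1

Derivation:
Gen 1: crossing 4x5. Both 3&4? no. Sum: 0
Gen 2: crossing 5x4. Both 3&4? no. Sum: 0
Gen 3: crossing 1x2. Both 3&4? no. Sum: 0
Gen 4: crossing 4x5. Both 3&4? no. Sum: 0
Gen 5: crossing 2x1. Both 3&4? no. Sum: 0
Gen 6: crossing 2x3. Both 3&4? no. Sum: 0
Gen 7: crossing 5x4. Both 3&4? no. Sum: 0
Gen 8: crossing 2x4. Both 3&4? no. Sum: 0
Gen 9: 3 over 4. Both 3&4? yes. Contrib: +1. Sum: 1
Gen 10: crossing 1x4. Both 3&4? no. Sum: 1
Gen 11: crossing 1x3. Both 3&4? no. Sum: 1
Gen 12: crossing 1x2. Both 3&4? no. Sum: 1
Gen 13: crossing 3x2. Both 3&4? no. Sum: 1
Gen 14: crossing 4x2. Both 3&4? no. Sum: 1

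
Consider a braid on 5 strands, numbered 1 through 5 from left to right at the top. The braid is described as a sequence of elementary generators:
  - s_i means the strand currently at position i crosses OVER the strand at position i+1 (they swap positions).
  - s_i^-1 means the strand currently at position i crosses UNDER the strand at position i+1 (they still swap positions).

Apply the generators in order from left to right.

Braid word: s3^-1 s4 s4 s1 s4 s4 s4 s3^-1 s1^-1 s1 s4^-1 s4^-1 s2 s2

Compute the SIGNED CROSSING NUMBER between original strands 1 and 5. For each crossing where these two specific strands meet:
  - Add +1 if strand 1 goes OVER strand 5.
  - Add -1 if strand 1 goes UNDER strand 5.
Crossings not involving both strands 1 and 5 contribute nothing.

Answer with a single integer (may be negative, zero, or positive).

Gen 1: crossing 3x4. Both 1&5? no. Sum: 0
Gen 2: crossing 3x5. Both 1&5? no. Sum: 0
Gen 3: crossing 5x3. Both 1&5? no. Sum: 0
Gen 4: crossing 1x2. Both 1&5? no. Sum: 0
Gen 5: crossing 3x5. Both 1&5? no. Sum: 0
Gen 6: crossing 5x3. Both 1&5? no. Sum: 0
Gen 7: crossing 3x5. Both 1&5? no. Sum: 0
Gen 8: crossing 4x5. Both 1&5? no. Sum: 0
Gen 9: crossing 2x1. Both 1&5? no. Sum: 0
Gen 10: crossing 1x2. Both 1&5? no. Sum: 0
Gen 11: crossing 4x3. Both 1&5? no. Sum: 0
Gen 12: crossing 3x4. Both 1&5? no. Sum: 0
Gen 13: 1 over 5. Both 1&5? yes. Contrib: +1. Sum: 1
Gen 14: 5 over 1. Both 1&5? yes. Contrib: -1. Sum: 0

Answer: 0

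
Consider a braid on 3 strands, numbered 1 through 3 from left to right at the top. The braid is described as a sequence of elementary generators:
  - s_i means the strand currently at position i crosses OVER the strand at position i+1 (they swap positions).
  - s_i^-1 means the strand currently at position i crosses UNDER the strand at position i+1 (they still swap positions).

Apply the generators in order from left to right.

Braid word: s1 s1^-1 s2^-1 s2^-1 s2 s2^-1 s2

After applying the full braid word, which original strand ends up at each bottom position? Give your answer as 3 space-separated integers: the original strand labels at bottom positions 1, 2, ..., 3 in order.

Answer: 1 3 2

Derivation:
Gen 1 (s1): strand 1 crosses over strand 2. Perm now: [2 1 3]
Gen 2 (s1^-1): strand 2 crosses under strand 1. Perm now: [1 2 3]
Gen 3 (s2^-1): strand 2 crosses under strand 3. Perm now: [1 3 2]
Gen 4 (s2^-1): strand 3 crosses under strand 2. Perm now: [1 2 3]
Gen 5 (s2): strand 2 crosses over strand 3. Perm now: [1 3 2]
Gen 6 (s2^-1): strand 3 crosses under strand 2. Perm now: [1 2 3]
Gen 7 (s2): strand 2 crosses over strand 3. Perm now: [1 3 2]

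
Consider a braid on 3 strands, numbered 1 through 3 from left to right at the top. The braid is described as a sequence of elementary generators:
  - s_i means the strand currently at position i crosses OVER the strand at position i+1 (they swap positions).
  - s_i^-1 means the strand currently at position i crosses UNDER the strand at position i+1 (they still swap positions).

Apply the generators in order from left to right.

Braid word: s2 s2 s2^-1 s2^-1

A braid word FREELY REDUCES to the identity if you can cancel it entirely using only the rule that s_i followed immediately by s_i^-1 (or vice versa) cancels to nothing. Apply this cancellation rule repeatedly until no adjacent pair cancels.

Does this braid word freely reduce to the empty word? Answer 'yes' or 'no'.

Gen 1 (s2): push. Stack: [s2]
Gen 2 (s2): push. Stack: [s2 s2]
Gen 3 (s2^-1): cancels prior s2. Stack: [s2]
Gen 4 (s2^-1): cancels prior s2. Stack: []
Reduced word: (empty)

Answer: yes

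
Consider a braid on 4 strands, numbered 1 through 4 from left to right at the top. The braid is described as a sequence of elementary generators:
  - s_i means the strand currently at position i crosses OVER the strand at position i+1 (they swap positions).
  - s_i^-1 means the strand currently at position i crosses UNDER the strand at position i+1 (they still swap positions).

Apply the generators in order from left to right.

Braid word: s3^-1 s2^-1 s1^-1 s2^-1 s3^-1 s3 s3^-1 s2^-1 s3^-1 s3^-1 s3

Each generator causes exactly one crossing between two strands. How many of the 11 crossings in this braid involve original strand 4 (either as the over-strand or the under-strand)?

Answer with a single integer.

Gen 1: crossing 3x4. Involves strand 4? yes. Count so far: 1
Gen 2: crossing 2x4. Involves strand 4? yes. Count so far: 2
Gen 3: crossing 1x4. Involves strand 4? yes. Count so far: 3
Gen 4: crossing 1x2. Involves strand 4? no. Count so far: 3
Gen 5: crossing 1x3. Involves strand 4? no. Count so far: 3
Gen 6: crossing 3x1. Involves strand 4? no. Count so far: 3
Gen 7: crossing 1x3. Involves strand 4? no. Count so far: 3
Gen 8: crossing 2x3. Involves strand 4? no. Count so far: 3
Gen 9: crossing 2x1. Involves strand 4? no. Count so far: 3
Gen 10: crossing 1x2. Involves strand 4? no. Count so far: 3
Gen 11: crossing 2x1. Involves strand 4? no. Count so far: 3

Answer: 3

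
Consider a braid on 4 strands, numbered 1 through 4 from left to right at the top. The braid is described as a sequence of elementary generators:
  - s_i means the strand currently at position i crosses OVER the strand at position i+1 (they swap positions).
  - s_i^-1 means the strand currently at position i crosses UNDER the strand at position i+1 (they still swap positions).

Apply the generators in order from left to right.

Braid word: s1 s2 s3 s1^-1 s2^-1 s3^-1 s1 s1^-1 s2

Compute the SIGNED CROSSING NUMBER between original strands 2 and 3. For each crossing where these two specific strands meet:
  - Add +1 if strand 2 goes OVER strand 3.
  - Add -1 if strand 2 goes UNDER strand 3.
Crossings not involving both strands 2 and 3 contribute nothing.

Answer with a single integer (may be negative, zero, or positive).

Answer: -1

Derivation:
Gen 1: crossing 1x2. Both 2&3? no. Sum: 0
Gen 2: crossing 1x3. Both 2&3? no. Sum: 0
Gen 3: crossing 1x4. Both 2&3? no. Sum: 0
Gen 4: 2 under 3. Both 2&3? yes. Contrib: -1. Sum: -1
Gen 5: crossing 2x4. Both 2&3? no. Sum: -1
Gen 6: crossing 2x1. Both 2&3? no. Sum: -1
Gen 7: crossing 3x4. Both 2&3? no. Sum: -1
Gen 8: crossing 4x3. Both 2&3? no. Sum: -1
Gen 9: crossing 4x1. Both 2&3? no. Sum: -1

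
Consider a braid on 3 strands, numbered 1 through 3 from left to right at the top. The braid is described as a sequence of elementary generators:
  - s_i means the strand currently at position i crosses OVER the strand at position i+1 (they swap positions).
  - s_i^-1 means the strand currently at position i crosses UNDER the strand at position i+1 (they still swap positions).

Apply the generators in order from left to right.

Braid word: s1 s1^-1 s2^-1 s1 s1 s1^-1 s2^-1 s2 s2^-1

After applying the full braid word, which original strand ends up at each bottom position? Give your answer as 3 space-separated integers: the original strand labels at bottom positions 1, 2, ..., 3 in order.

Gen 1 (s1): strand 1 crosses over strand 2. Perm now: [2 1 3]
Gen 2 (s1^-1): strand 2 crosses under strand 1. Perm now: [1 2 3]
Gen 3 (s2^-1): strand 2 crosses under strand 3. Perm now: [1 3 2]
Gen 4 (s1): strand 1 crosses over strand 3. Perm now: [3 1 2]
Gen 5 (s1): strand 3 crosses over strand 1. Perm now: [1 3 2]
Gen 6 (s1^-1): strand 1 crosses under strand 3. Perm now: [3 1 2]
Gen 7 (s2^-1): strand 1 crosses under strand 2. Perm now: [3 2 1]
Gen 8 (s2): strand 2 crosses over strand 1. Perm now: [3 1 2]
Gen 9 (s2^-1): strand 1 crosses under strand 2. Perm now: [3 2 1]

Answer: 3 2 1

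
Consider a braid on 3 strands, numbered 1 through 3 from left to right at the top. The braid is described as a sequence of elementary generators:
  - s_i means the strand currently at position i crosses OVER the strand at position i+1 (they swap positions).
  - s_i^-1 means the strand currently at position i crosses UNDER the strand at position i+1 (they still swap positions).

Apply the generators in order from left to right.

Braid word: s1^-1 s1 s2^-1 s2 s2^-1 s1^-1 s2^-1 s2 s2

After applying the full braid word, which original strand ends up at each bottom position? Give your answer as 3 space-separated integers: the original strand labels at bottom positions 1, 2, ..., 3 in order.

Answer: 3 2 1

Derivation:
Gen 1 (s1^-1): strand 1 crosses under strand 2. Perm now: [2 1 3]
Gen 2 (s1): strand 2 crosses over strand 1. Perm now: [1 2 3]
Gen 3 (s2^-1): strand 2 crosses under strand 3. Perm now: [1 3 2]
Gen 4 (s2): strand 3 crosses over strand 2. Perm now: [1 2 3]
Gen 5 (s2^-1): strand 2 crosses under strand 3. Perm now: [1 3 2]
Gen 6 (s1^-1): strand 1 crosses under strand 3. Perm now: [3 1 2]
Gen 7 (s2^-1): strand 1 crosses under strand 2. Perm now: [3 2 1]
Gen 8 (s2): strand 2 crosses over strand 1. Perm now: [3 1 2]
Gen 9 (s2): strand 1 crosses over strand 2. Perm now: [3 2 1]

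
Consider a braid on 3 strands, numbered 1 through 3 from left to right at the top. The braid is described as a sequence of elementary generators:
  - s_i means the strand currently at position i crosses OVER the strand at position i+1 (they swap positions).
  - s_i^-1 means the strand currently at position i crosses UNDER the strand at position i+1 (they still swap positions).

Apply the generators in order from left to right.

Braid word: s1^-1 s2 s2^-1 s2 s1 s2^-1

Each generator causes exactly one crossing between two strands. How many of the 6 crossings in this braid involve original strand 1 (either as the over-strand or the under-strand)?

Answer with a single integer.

Gen 1: crossing 1x2. Involves strand 1? yes. Count so far: 1
Gen 2: crossing 1x3. Involves strand 1? yes. Count so far: 2
Gen 3: crossing 3x1. Involves strand 1? yes. Count so far: 3
Gen 4: crossing 1x3. Involves strand 1? yes. Count so far: 4
Gen 5: crossing 2x3. Involves strand 1? no. Count so far: 4
Gen 6: crossing 2x1. Involves strand 1? yes. Count so far: 5

Answer: 5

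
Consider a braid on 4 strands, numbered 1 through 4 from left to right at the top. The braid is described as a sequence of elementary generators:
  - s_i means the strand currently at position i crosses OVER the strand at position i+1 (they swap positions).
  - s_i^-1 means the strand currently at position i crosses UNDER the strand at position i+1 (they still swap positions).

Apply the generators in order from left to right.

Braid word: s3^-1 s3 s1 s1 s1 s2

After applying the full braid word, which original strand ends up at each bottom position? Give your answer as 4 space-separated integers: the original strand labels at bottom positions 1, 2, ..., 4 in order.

Answer: 2 3 1 4

Derivation:
Gen 1 (s3^-1): strand 3 crosses under strand 4. Perm now: [1 2 4 3]
Gen 2 (s3): strand 4 crosses over strand 3. Perm now: [1 2 3 4]
Gen 3 (s1): strand 1 crosses over strand 2. Perm now: [2 1 3 4]
Gen 4 (s1): strand 2 crosses over strand 1. Perm now: [1 2 3 4]
Gen 5 (s1): strand 1 crosses over strand 2. Perm now: [2 1 3 4]
Gen 6 (s2): strand 1 crosses over strand 3. Perm now: [2 3 1 4]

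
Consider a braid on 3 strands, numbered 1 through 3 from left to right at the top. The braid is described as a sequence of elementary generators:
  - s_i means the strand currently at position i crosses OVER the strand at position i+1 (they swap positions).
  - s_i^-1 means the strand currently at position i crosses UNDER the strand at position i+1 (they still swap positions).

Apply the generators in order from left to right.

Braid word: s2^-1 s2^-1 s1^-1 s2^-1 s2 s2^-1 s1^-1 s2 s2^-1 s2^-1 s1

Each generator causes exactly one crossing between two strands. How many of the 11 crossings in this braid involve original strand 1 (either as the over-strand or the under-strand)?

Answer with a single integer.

Gen 1: crossing 2x3. Involves strand 1? no. Count so far: 0
Gen 2: crossing 3x2. Involves strand 1? no. Count so far: 0
Gen 3: crossing 1x2. Involves strand 1? yes. Count so far: 1
Gen 4: crossing 1x3. Involves strand 1? yes. Count so far: 2
Gen 5: crossing 3x1. Involves strand 1? yes. Count so far: 3
Gen 6: crossing 1x3. Involves strand 1? yes. Count so far: 4
Gen 7: crossing 2x3. Involves strand 1? no. Count so far: 4
Gen 8: crossing 2x1. Involves strand 1? yes. Count so far: 5
Gen 9: crossing 1x2. Involves strand 1? yes. Count so far: 6
Gen 10: crossing 2x1. Involves strand 1? yes. Count so far: 7
Gen 11: crossing 3x1. Involves strand 1? yes. Count so far: 8

Answer: 8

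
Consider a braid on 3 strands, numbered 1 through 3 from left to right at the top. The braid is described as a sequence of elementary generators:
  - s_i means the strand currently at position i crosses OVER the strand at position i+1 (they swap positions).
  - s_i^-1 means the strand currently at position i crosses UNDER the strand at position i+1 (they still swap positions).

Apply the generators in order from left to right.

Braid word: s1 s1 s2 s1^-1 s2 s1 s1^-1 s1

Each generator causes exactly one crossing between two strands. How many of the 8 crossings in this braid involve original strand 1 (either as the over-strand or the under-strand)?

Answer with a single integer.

Answer: 4

Derivation:
Gen 1: crossing 1x2. Involves strand 1? yes. Count so far: 1
Gen 2: crossing 2x1. Involves strand 1? yes. Count so far: 2
Gen 3: crossing 2x3. Involves strand 1? no. Count so far: 2
Gen 4: crossing 1x3. Involves strand 1? yes. Count so far: 3
Gen 5: crossing 1x2. Involves strand 1? yes. Count so far: 4
Gen 6: crossing 3x2. Involves strand 1? no. Count so far: 4
Gen 7: crossing 2x3. Involves strand 1? no. Count so far: 4
Gen 8: crossing 3x2. Involves strand 1? no. Count so far: 4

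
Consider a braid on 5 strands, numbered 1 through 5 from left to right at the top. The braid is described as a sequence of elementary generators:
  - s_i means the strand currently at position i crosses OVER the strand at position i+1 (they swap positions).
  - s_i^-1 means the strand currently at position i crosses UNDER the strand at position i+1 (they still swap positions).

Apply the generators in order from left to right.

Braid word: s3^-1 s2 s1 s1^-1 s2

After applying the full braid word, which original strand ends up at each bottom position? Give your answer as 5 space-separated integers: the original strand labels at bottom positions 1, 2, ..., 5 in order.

Gen 1 (s3^-1): strand 3 crosses under strand 4. Perm now: [1 2 4 3 5]
Gen 2 (s2): strand 2 crosses over strand 4. Perm now: [1 4 2 3 5]
Gen 3 (s1): strand 1 crosses over strand 4. Perm now: [4 1 2 3 5]
Gen 4 (s1^-1): strand 4 crosses under strand 1. Perm now: [1 4 2 3 5]
Gen 5 (s2): strand 4 crosses over strand 2. Perm now: [1 2 4 3 5]

Answer: 1 2 4 3 5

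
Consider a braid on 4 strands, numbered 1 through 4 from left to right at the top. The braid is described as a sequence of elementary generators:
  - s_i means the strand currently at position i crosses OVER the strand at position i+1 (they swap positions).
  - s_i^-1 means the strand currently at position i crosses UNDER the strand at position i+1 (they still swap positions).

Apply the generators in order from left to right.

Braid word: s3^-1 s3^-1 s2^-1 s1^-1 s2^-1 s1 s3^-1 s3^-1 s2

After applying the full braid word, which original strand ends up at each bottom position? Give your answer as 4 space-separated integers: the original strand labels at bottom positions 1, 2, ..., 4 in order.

Answer: 2 1 3 4

Derivation:
Gen 1 (s3^-1): strand 3 crosses under strand 4. Perm now: [1 2 4 3]
Gen 2 (s3^-1): strand 4 crosses under strand 3. Perm now: [1 2 3 4]
Gen 3 (s2^-1): strand 2 crosses under strand 3. Perm now: [1 3 2 4]
Gen 4 (s1^-1): strand 1 crosses under strand 3. Perm now: [3 1 2 4]
Gen 5 (s2^-1): strand 1 crosses under strand 2. Perm now: [3 2 1 4]
Gen 6 (s1): strand 3 crosses over strand 2. Perm now: [2 3 1 4]
Gen 7 (s3^-1): strand 1 crosses under strand 4. Perm now: [2 3 4 1]
Gen 8 (s3^-1): strand 4 crosses under strand 1. Perm now: [2 3 1 4]
Gen 9 (s2): strand 3 crosses over strand 1. Perm now: [2 1 3 4]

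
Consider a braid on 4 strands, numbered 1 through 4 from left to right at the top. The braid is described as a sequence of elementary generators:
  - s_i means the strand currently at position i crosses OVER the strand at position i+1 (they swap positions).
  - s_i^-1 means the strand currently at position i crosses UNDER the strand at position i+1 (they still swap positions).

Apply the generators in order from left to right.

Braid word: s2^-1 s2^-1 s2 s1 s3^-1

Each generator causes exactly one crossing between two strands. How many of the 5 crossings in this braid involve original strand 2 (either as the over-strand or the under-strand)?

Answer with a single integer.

Answer: 4

Derivation:
Gen 1: crossing 2x3. Involves strand 2? yes. Count so far: 1
Gen 2: crossing 3x2. Involves strand 2? yes. Count so far: 2
Gen 3: crossing 2x3. Involves strand 2? yes. Count so far: 3
Gen 4: crossing 1x3. Involves strand 2? no. Count so far: 3
Gen 5: crossing 2x4. Involves strand 2? yes. Count so far: 4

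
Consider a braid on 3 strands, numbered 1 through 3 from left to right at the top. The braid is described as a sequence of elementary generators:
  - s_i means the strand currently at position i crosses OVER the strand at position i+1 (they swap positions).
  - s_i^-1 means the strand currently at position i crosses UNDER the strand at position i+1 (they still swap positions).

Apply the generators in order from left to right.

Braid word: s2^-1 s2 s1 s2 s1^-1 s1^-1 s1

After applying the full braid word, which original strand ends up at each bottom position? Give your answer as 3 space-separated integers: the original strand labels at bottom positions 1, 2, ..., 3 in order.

Gen 1 (s2^-1): strand 2 crosses under strand 3. Perm now: [1 3 2]
Gen 2 (s2): strand 3 crosses over strand 2. Perm now: [1 2 3]
Gen 3 (s1): strand 1 crosses over strand 2. Perm now: [2 1 3]
Gen 4 (s2): strand 1 crosses over strand 3. Perm now: [2 3 1]
Gen 5 (s1^-1): strand 2 crosses under strand 3. Perm now: [3 2 1]
Gen 6 (s1^-1): strand 3 crosses under strand 2. Perm now: [2 3 1]
Gen 7 (s1): strand 2 crosses over strand 3. Perm now: [3 2 1]

Answer: 3 2 1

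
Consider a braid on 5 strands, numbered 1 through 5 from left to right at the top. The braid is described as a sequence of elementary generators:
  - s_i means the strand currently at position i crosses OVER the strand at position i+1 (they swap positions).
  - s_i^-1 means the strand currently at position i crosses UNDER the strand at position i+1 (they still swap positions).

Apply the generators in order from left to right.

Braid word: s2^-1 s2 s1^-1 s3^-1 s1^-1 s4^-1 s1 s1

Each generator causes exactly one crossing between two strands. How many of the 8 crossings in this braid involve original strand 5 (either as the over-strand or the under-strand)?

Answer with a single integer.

Answer: 1

Derivation:
Gen 1: crossing 2x3. Involves strand 5? no. Count so far: 0
Gen 2: crossing 3x2. Involves strand 5? no. Count so far: 0
Gen 3: crossing 1x2. Involves strand 5? no. Count so far: 0
Gen 4: crossing 3x4. Involves strand 5? no. Count so far: 0
Gen 5: crossing 2x1. Involves strand 5? no. Count so far: 0
Gen 6: crossing 3x5. Involves strand 5? yes. Count so far: 1
Gen 7: crossing 1x2. Involves strand 5? no. Count so far: 1
Gen 8: crossing 2x1. Involves strand 5? no. Count so far: 1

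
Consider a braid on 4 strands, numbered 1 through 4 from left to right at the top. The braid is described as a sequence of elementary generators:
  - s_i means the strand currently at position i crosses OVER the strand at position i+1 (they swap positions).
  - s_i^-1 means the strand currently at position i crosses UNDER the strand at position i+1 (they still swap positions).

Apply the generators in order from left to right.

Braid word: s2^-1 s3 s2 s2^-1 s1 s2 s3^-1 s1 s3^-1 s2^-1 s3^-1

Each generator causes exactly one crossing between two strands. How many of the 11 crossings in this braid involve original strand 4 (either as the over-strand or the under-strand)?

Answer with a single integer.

Gen 1: crossing 2x3. Involves strand 4? no. Count so far: 0
Gen 2: crossing 2x4. Involves strand 4? yes. Count so far: 1
Gen 3: crossing 3x4. Involves strand 4? yes. Count so far: 2
Gen 4: crossing 4x3. Involves strand 4? yes. Count so far: 3
Gen 5: crossing 1x3. Involves strand 4? no. Count so far: 3
Gen 6: crossing 1x4. Involves strand 4? yes. Count so far: 4
Gen 7: crossing 1x2. Involves strand 4? no. Count so far: 4
Gen 8: crossing 3x4. Involves strand 4? yes. Count so far: 5
Gen 9: crossing 2x1. Involves strand 4? no. Count so far: 5
Gen 10: crossing 3x1. Involves strand 4? no. Count so far: 5
Gen 11: crossing 3x2. Involves strand 4? no. Count so far: 5

Answer: 5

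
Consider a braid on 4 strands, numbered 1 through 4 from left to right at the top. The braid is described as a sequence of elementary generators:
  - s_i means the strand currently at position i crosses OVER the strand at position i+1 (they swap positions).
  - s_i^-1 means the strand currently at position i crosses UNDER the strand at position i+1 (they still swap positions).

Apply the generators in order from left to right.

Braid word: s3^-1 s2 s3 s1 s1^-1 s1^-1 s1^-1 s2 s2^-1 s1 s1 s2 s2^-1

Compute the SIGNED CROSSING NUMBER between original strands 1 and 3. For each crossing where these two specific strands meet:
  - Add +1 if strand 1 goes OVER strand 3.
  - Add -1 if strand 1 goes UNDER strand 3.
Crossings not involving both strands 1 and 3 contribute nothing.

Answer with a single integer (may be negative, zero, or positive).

Answer: 0

Derivation:
Gen 1: crossing 3x4. Both 1&3? no. Sum: 0
Gen 2: crossing 2x4. Both 1&3? no. Sum: 0
Gen 3: crossing 2x3. Both 1&3? no. Sum: 0
Gen 4: crossing 1x4. Both 1&3? no. Sum: 0
Gen 5: crossing 4x1. Both 1&3? no. Sum: 0
Gen 6: crossing 1x4. Both 1&3? no. Sum: 0
Gen 7: crossing 4x1. Both 1&3? no. Sum: 0
Gen 8: crossing 4x3. Both 1&3? no. Sum: 0
Gen 9: crossing 3x4. Both 1&3? no. Sum: 0
Gen 10: crossing 1x4. Both 1&3? no. Sum: 0
Gen 11: crossing 4x1. Both 1&3? no. Sum: 0
Gen 12: crossing 4x3. Both 1&3? no. Sum: 0
Gen 13: crossing 3x4. Both 1&3? no. Sum: 0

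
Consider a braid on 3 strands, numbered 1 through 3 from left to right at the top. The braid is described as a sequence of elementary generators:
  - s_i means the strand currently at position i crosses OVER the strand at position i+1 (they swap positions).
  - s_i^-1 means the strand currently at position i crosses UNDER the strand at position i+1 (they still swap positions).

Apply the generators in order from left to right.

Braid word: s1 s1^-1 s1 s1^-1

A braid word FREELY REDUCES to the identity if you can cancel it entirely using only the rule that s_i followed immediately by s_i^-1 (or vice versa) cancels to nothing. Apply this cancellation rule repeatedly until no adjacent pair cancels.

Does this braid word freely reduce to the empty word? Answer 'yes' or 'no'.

Answer: yes

Derivation:
Gen 1 (s1): push. Stack: [s1]
Gen 2 (s1^-1): cancels prior s1. Stack: []
Gen 3 (s1): push. Stack: [s1]
Gen 4 (s1^-1): cancels prior s1. Stack: []
Reduced word: (empty)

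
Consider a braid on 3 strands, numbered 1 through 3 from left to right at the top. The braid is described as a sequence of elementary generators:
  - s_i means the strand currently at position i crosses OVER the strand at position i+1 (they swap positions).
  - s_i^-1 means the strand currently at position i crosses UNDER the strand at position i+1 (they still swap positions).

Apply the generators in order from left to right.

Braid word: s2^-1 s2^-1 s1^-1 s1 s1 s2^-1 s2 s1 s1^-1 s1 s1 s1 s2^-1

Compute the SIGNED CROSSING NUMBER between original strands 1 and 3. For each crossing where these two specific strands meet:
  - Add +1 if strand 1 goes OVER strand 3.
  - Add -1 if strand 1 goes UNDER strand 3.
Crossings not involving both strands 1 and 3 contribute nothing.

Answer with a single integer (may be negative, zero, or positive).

Gen 1: crossing 2x3. Both 1&3? no. Sum: 0
Gen 2: crossing 3x2. Both 1&3? no. Sum: 0
Gen 3: crossing 1x2. Both 1&3? no. Sum: 0
Gen 4: crossing 2x1. Both 1&3? no. Sum: 0
Gen 5: crossing 1x2. Both 1&3? no. Sum: 0
Gen 6: 1 under 3. Both 1&3? yes. Contrib: -1. Sum: -1
Gen 7: 3 over 1. Both 1&3? yes. Contrib: -1. Sum: -2
Gen 8: crossing 2x1. Both 1&3? no. Sum: -2
Gen 9: crossing 1x2. Both 1&3? no. Sum: -2
Gen 10: crossing 2x1. Both 1&3? no. Sum: -2
Gen 11: crossing 1x2. Both 1&3? no. Sum: -2
Gen 12: crossing 2x1. Both 1&3? no. Sum: -2
Gen 13: crossing 2x3. Both 1&3? no. Sum: -2

Answer: -2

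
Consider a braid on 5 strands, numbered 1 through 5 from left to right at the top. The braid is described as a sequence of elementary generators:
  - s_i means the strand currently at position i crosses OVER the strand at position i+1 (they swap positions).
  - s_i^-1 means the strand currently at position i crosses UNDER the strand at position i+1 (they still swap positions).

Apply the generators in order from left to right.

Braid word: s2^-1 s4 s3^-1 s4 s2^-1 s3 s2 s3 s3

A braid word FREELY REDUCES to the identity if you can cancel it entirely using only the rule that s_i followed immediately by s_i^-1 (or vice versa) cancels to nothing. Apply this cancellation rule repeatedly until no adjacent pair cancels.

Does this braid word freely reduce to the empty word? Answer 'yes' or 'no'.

Answer: no

Derivation:
Gen 1 (s2^-1): push. Stack: [s2^-1]
Gen 2 (s4): push. Stack: [s2^-1 s4]
Gen 3 (s3^-1): push. Stack: [s2^-1 s4 s3^-1]
Gen 4 (s4): push. Stack: [s2^-1 s4 s3^-1 s4]
Gen 5 (s2^-1): push. Stack: [s2^-1 s4 s3^-1 s4 s2^-1]
Gen 6 (s3): push. Stack: [s2^-1 s4 s3^-1 s4 s2^-1 s3]
Gen 7 (s2): push. Stack: [s2^-1 s4 s3^-1 s4 s2^-1 s3 s2]
Gen 8 (s3): push. Stack: [s2^-1 s4 s3^-1 s4 s2^-1 s3 s2 s3]
Gen 9 (s3): push. Stack: [s2^-1 s4 s3^-1 s4 s2^-1 s3 s2 s3 s3]
Reduced word: s2^-1 s4 s3^-1 s4 s2^-1 s3 s2 s3 s3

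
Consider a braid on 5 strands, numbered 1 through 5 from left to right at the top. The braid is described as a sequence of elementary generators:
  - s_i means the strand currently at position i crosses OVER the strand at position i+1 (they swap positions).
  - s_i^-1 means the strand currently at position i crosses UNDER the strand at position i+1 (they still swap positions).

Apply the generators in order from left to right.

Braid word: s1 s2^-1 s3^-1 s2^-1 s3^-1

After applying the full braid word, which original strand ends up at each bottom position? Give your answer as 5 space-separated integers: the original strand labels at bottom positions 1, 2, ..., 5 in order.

Gen 1 (s1): strand 1 crosses over strand 2. Perm now: [2 1 3 4 5]
Gen 2 (s2^-1): strand 1 crosses under strand 3. Perm now: [2 3 1 4 5]
Gen 3 (s3^-1): strand 1 crosses under strand 4. Perm now: [2 3 4 1 5]
Gen 4 (s2^-1): strand 3 crosses under strand 4. Perm now: [2 4 3 1 5]
Gen 5 (s3^-1): strand 3 crosses under strand 1. Perm now: [2 4 1 3 5]

Answer: 2 4 1 3 5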